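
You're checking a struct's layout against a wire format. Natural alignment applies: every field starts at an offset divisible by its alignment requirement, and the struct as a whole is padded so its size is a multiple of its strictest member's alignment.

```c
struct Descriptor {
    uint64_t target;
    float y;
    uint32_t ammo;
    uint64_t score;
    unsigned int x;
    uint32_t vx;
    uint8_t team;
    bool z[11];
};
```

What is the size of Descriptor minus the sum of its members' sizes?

@0: target [8B, align 8] → 8
@8: y [4B, align 4] → 12
@12: ammo [4B, align 4] → 16
@16: score [8B, align 8] → 24
@24: x [4B, align 4] → 28
@28: vx [4B, align 4] → 32
@32: team [1B, align 1] → 33
@33: z [11B, align 1] → 44
+4 tail pad (align 8)
size 48, align 8
data bytes 44, size 48 → padding 4

4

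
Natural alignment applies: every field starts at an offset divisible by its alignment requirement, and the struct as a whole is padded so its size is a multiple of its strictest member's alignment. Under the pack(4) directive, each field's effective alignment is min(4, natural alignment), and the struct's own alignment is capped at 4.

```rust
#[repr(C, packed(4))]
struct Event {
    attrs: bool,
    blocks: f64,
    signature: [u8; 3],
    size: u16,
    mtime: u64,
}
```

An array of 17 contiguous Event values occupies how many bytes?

476

0..1  attrs  (1B, 1-aligned)
1..4  -- padding (3B)
4..12  blocks  (8B, 4-aligned)
12..15  signature  (3B, 1-aligned)
15..16  -- padding (1B)
16..18  size  (2B, 2-aligned)
18..20  -- padding (2B)
20..28  mtime  (8B, 4-aligned)
sizeof = 28, alignof = 4
array of 17: 17 × 28 = 476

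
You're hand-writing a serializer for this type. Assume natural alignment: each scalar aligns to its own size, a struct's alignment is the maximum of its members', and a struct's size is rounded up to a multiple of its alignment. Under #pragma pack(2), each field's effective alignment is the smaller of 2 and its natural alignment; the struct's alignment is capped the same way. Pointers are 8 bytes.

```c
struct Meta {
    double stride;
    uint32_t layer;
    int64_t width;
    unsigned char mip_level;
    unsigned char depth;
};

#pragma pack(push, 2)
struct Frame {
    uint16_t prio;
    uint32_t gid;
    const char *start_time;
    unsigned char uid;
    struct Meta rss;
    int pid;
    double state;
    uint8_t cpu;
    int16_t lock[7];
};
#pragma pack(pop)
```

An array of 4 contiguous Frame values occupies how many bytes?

Meta: 0..8  stride  (8B, 8-aligned); 8..12  layer  (4B, 4-aligned); 12..16  -- padding (4B); 16..24  width  (8B, 8-aligned); 24..25  mip_level  (1B, 1-aligned); 25..26  depth  (1B, 1-aligned); 26..32  -- tail padding (6B); sizeof = 32, alignof = 8
0..2  prio  (2B, 2-aligned)
2..6  gid  (4B, 2-aligned)
6..14  start_time  (8B, 2-aligned)
14..15  uid  (1B, 1-aligned)
15..16  -- padding (1B)
16..48  rss  (32B, 2-aligned)
48..52  pid  (4B, 2-aligned)
52..60  state  (8B, 2-aligned)
60..61  cpu  (1B, 1-aligned)
61..62  -- padding (1B)
62..76  lock  (14B, 2-aligned)
sizeof = 76, alignof = 2
array of 4: 4 × 76 = 304

304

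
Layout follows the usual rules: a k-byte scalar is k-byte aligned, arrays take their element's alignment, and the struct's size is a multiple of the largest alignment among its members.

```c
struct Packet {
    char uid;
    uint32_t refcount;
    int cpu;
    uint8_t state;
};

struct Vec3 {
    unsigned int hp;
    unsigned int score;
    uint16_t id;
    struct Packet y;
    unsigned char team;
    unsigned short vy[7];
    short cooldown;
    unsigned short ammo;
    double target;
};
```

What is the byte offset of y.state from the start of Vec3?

24

Packet: @0: uid [1B, align 1] → 1; +3 pad (align 4); @4: refcount [4B, align 4] → 8; @8: cpu [4B, align 4] → 12; @12: state [1B, align 1] → 13; +3 tail pad (align 4); size 16, align 4
@0: hp [4B, align 4] → 4
@4: score [4B, align 4] → 8
@8: id [2B, align 2] → 10
+2 pad (align 4)
@12: y [16B, align 4] → 28
within Packet: state at 12
12 + 12 = 24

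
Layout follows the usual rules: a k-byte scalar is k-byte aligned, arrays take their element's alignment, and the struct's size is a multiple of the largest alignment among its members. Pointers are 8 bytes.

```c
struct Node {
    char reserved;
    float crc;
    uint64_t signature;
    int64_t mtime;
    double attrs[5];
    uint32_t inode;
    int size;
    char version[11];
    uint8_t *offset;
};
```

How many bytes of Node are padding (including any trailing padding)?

8

reserved at 0 (size 1, align 1) → ends 1
pad 3 to align 4 for crc
crc at 4 (size 4, align 4) → ends 8
signature at 8 (size 8, align 8) → ends 16
mtime at 16 (size 8, align 8) → ends 24
attrs at 24 (size 40, align 8) → ends 64
inode at 64 (size 4, align 4) → ends 68
size at 68 (size 4, align 4) → ends 72
version at 72 (size 11, align 1) → ends 83
pad 5 to align 8 for offset
offset at 88 (size 8, align 8) → ends 96
total 96 bytes, alignment 8
data bytes 88, size 96 → padding 8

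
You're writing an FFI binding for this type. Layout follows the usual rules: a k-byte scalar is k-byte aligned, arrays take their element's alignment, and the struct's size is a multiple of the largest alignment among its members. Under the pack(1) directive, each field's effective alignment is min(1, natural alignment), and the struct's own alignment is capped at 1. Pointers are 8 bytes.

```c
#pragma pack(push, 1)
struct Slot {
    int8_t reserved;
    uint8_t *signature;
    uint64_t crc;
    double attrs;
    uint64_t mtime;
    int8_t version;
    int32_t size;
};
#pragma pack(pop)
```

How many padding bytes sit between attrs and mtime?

0..1  reserved  (1B, 1-aligned)
1..9  signature  (8B, 1-aligned)
9..17  crc  (8B, 1-aligned)
17..25  attrs  (8B, 1-aligned)
25..33  mtime  (8B, 1-aligned)

0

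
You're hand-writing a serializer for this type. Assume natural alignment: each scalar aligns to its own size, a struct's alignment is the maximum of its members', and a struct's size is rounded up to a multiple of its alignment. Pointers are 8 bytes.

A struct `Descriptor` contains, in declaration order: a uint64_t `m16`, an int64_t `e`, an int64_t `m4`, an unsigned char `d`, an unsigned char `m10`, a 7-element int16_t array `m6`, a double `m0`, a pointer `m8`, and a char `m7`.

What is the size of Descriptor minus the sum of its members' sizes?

@0: m16 [8B, align 8] → 8
@8: e [8B, align 8] → 16
@16: m4 [8B, align 8] → 24
@24: d [1B, align 1] → 25
@25: m10 [1B, align 1] → 26
@26: m6 [14B, align 2] → 40
@40: m0 [8B, align 8] → 48
@48: m8 [8B, align 8] → 56
@56: m7 [1B, align 1] → 57
+7 tail pad (align 8)
size 64, align 8
data bytes 57, size 64 → padding 7

7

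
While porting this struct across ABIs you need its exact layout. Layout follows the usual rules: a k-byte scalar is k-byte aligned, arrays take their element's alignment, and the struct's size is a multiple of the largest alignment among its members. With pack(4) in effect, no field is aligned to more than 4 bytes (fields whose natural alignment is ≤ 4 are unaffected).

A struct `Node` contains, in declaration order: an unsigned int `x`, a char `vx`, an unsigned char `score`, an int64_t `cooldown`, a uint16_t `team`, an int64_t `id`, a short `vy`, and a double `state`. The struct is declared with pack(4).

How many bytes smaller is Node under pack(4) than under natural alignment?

natural layout:
  x at 0 (size 4, align 4) → ends 4
  vx at 4 (size 1, align 1) → ends 5
  score at 5 (size 1, align 1) → ends 6
  pad 2 to align 8 for cooldown
  cooldown at 8 (size 8, align 8) → ends 16
  team at 16 (size 2, align 2) → ends 18
  pad 6 to align 8 for id
  id at 24 (size 8, align 8) → ends 32
  vy at 32 (size 2, align 2) → ends 34
  pad 6 to align 8 for state
  state at 40 (size 8, align 8) → ends 48
  total 48 bytes, alignment 8
packed(4) layout:
  x at 0 (size 4, align 4) → ends 4
  vx at 4 (size 1, align 1) → ends 5
  score at 5 (size 1, align 1) → ends 6
  pad 2 to align 4 for cooldown
  cooldown at 8 (size 8, align 4) → ends 16
  team at 16 (size 2, align 2) → ends 18
  pad 2 to align 4 for id
  id at 20 (size 8, align 4) → ends 28
  vy at 28 (size 2, align 2) → ends 30
  pad 2 to align 4 for state
  state at 32 (size 8, align 4) → ends 40
  total 40 bytes, alignment 4
48 − 40 = 8

8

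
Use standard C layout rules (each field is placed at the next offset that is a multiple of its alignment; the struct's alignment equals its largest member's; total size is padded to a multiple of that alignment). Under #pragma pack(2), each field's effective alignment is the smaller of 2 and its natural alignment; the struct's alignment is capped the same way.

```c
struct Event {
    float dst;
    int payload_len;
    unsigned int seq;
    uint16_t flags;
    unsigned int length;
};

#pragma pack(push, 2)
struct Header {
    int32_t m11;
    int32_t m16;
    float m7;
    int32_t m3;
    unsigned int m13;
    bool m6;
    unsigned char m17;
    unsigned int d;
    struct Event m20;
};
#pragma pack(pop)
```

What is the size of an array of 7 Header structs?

322

Event: @0: dst [4B, align 4] → 4; @4: payload_len [4B, align 4] → 8; @8: seq [4B, align 4] → 12; @12: flags [2B, align 2] → 14; +2 pad (align 4); @16: length [4B, align 4] → 20; size 20, align 4
@0: m11 [4B, align 2] → 4
@4: m16 [4B, align 2] → 8
@8: m7 [4B, align 2] → 12
@12: m3 [4B, align 2] → 16
@16: m13 [4B, align 2] → 20
@20: m6 [1B, align 1] → 21
@21: m17 [1B, align 1] → 22
@22: d [4B, align 2] → 26
@26: m20 [20B, align 2] → 46
size 46, align 2
array of 7: 7 × 46 = 322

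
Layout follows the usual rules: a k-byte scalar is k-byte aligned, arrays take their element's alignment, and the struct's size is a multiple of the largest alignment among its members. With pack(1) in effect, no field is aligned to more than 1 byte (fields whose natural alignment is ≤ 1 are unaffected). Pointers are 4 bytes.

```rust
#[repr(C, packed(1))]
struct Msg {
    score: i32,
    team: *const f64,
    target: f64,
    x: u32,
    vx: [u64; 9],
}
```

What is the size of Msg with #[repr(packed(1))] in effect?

@0: score [4B, align 1] → 4
@4: team [4B, align 1] → 8
@8: target [8B, align 1] → 16
@16: x [4B, align 1] → 20
@20: vx [72B, align 1] → 92
size 92, align 1

92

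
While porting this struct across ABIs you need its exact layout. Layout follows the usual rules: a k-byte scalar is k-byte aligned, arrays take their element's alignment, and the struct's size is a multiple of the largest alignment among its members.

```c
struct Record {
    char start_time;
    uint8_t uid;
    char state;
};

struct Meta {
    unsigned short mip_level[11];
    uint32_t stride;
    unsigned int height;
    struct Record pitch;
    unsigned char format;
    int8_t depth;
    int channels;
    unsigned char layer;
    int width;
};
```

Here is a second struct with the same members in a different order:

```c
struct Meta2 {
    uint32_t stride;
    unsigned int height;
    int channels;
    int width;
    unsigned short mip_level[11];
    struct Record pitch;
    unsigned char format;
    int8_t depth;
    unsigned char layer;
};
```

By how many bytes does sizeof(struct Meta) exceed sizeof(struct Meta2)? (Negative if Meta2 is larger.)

8

Record: 0..1  start_time  (1B, 1-aligned); 1..2  uid  (1B, 1-aligned); 2..3  state  (1B, 1-aligned); sizeof = 3, alignof = 1
0..22  mip_level  (22B, 2-aligned)
22..24  -- padding (2B)
24..28  stride  (4B, 4-aligned)
28..32  height  (4B, 4-aligned)
32..35  pitch  (3B, 1-aligned)
35..36  format  (1B, 1-aligned)
36..37  depth  (1B, 1-aligned)
37..40  -- padding (3B)
40..44  channels  (4B, 4-aligned)
44..45  layer  (1B, 1-aligned)
45..48  -- padding (3B)
48..52  width  (4B, 4-aligned)
sizeof = 52, alignof = 4
— Meta2 —
0..4  stride  (4B, 4-aligned)
4..8  height  (4B, 4-aligned)
8..12  channels  (4B, 4-aligned)
12..16  width  (4B, 4-aligned)
16..38  mip_level  (22B, 2-aligned)
38..41  pitch  (3B, 1-aligned)
41..42  format  (1B, 1-aligned)
42..43  depth  (1B, 1-aligned)
43..44  layer  (1B, 1-aligned)
sizeof = 44, alignof = 4
52 − 44 = 8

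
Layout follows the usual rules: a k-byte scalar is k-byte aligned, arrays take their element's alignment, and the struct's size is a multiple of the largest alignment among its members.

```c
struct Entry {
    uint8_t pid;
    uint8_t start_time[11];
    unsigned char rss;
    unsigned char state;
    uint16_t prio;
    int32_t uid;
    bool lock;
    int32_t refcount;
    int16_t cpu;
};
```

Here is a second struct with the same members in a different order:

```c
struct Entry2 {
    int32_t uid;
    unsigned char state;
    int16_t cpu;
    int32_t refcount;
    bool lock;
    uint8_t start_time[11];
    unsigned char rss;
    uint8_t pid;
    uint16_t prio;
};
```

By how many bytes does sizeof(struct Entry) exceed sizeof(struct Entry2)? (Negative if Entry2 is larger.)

0..1  pid  (1B, 1-aligned)
1..12  start_time  (11B, 1-aligned)
12..13  rss  (1B, 1-aligned)
13..14  state  (1B, 1-aligned)
14..16  prio  (2B, 2-aligned)
16..20  uid  (4B, 4-aligned)
20..21  lock  (1B, 1-aligned)
21..24  -- padding (3B)
24..28  refcount  (4B, 4-aligned)
28..30  cpu  (2B, 2-aligned)
30..32  -- tail padding (2B)
sizeof = 32, alignof = 4
— Entry2 —
0..4  uid  (4B, 4-aligned)
4..5  state  (1B, 1-aligned)
5..6  -- padding (1B)
6..8  cpu  (2B, 2-aligned)
8..12  refcount  (4B, 4-aligned)
12..13  lock  (1B, 1-aligned)
13..24  start_time  (11B, 1-aligned)
24..25  rss  (1B, 1-aligned)
25..26  pid  (1B, 1-aligned)
26..28  prio  (2B, 2-aligned)
sizeof = 28, alignof = 4
32 − 28 = 4

4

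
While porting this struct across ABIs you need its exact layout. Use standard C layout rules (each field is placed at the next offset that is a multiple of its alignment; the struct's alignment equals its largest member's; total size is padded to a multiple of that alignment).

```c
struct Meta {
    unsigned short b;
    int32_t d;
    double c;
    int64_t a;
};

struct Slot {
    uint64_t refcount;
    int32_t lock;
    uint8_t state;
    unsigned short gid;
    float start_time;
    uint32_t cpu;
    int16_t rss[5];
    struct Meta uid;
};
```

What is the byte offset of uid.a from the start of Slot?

56

Meta: @0: b [2B, align 2] → 2; +2 pad (align 4); @4: d [4B, align 4] → 8; @8: c [8B, align 8] → 16; @16: a [8B, align 8] → 24; size 24, align 8
@0: refcount [8B, align 8] → 8
@8: lock [4B, align 4] → 12
@12: state [1B, align 1] → 13
+1 pad (align 2)
@14: gid [2B, align 2] → 16
@16: start_time [4B, align 4] → 20
@20: cpu [4B, align 4] → 24
@24: rss [10B, align 2] → 34
+6 pad (align 8)
@40: uid [24B, align 8] → 64
within Meta: a at 16
40 + 16 = 56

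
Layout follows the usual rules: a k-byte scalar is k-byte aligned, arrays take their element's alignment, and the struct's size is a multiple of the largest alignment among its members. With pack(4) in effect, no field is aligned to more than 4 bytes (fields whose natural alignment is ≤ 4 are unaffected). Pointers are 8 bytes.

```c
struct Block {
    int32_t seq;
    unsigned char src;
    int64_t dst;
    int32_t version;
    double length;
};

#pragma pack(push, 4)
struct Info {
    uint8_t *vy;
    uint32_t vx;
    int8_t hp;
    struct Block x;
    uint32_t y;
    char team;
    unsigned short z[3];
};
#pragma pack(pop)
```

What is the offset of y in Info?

48

Block: @0: seq [4B, align 4] → 4; @4: src [1B, align 1] → 5; +3 pad (align 8); @8: dst [8B, align 8] → 16; @16: version [4B, align 4] → 20; +4 pad (align 8); @24: length [8B, align 8] → 32; size 32, align 8
@0: vy [8B, align 4] → 8
@8: vx [4B, align 4] → 12
@12: hp [1B, align 1] → 13
+3 pad (align 4)
@16: x [32B, align 4] → 48
@48: y [4B, align 4] → 52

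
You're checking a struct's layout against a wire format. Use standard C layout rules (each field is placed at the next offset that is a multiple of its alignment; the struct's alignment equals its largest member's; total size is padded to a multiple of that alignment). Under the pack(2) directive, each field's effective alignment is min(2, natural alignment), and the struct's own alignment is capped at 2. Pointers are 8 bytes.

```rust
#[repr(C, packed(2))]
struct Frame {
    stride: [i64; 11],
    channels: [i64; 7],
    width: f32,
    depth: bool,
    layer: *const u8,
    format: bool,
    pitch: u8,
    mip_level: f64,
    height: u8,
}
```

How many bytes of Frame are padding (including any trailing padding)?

@0: stride [88B, align 2] → 88
@88: channels [56B, align 2] → 144
@144: width [4B, align 2] → 148
@148: depth [1B, align 1] → 149
+1 pad (align 2)
@150: layer [8B, align 2] → 158
@158: format [1B, align 1] → 159
@159: pitch [1B, align 1] → 160
@160: mip_level [8B, align 2] → 168
@168: height [1B, align 1] → 169
+1 tail pad (align 2)
size 170, align 2
data bytes 168, size 170 → padding 2

2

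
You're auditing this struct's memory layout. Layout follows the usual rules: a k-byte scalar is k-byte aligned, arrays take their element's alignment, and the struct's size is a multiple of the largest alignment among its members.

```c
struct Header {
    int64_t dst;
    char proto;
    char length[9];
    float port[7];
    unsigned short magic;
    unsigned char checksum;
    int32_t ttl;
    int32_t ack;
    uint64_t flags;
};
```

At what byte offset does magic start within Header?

48

@0: dst [8B, align 8] → 8
@8: proto [1B, align 1] → 9
@9: length [9B, align 1] → 18
+2 pad (align 4)
@20: port [28B, align 4] → 48
@48: magic [2B, align 2] → 50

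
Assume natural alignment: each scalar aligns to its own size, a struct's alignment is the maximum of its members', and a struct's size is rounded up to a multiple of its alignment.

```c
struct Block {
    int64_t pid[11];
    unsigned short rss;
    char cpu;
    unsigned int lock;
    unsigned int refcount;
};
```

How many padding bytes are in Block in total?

0..88  pid  (88B, 8-aligned)
88..90  rss  (2B, 2-aligned)
90..91  cpu  (1B, 1-aligned)
91..92  -- padding (1B)
92..96  lock  (4B, 4-aligned)
96..100  refcount  (4B, 4-aligned)
100..104  -- tail padding (4B)
sizeof = 104, alignof = 8
data bytes 99, size 104 → padding 5

5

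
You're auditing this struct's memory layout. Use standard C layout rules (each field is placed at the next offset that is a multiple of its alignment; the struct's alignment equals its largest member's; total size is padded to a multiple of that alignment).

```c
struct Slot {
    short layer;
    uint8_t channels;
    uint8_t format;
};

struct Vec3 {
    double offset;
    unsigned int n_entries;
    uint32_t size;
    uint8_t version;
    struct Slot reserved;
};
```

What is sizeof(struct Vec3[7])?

168

Slot: layer at 0 (size 2, align 2) → ends 2; channels at 2 (size 1, align 1) → ends 3; format at 3 (size 1, align 1) → ends 4; total 4 bytes, alignment 2
offset at 0 (size 8, align 8) → ends 8
n_entries at 8 (size 4, align 4) → ends 12
size at 12 (size 4, align 4) → ends 16
version at 16 (size 1, align 1) → ends 17
pad 1 to align 2 for reserved
reserved at 18 (size 4, align 2) → ends 22
tail pad 2 to reach multiple of 8
total 24 bytes, alignment 8
array of 7: 7 × 24 = 168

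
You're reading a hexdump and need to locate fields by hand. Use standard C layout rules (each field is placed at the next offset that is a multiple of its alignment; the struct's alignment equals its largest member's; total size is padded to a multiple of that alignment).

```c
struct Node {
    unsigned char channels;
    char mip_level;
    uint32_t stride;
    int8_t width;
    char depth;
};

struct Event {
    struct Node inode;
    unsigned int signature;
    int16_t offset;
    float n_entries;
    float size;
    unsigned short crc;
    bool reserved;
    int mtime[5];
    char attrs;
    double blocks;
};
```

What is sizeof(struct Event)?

64 bytes

Node: 0..1  channels  (1B, 1-aligned); 1..2  mip_level  (1B, 1-aligned); 2..4  -- padding (2B); 4..8  stride  (4B, 4-aligned); 8..9  width  (1B, 1-aligned); 9..10  depth  (1B, 1-aligned); 10..12  -- tail padding (2B); sizeof = 12, alignof = 4
0..12  inode  (12B, 4-aligned)
12..16  signature  (4B, 4-aligned)
16..18  offset  (2B, 2-aligned)
18..20  -- padding (2B)
20..24  n_entries  (4B, 4-aligned)
24..28  size  (4B, 4-aligned)
28..30  crc  (2B, 2-aligned)
30..31  reserved  (1B, 1-aligned)
31..32  -- padding (1B)
32..52  mtime  (20B, 4-aligned)
52..53  attrs  (1B, 1-aligned)
53..56  -- padding (3B)
56..64  blocks  (8B, 8-aligned)
sizeof = 64, alignof = 8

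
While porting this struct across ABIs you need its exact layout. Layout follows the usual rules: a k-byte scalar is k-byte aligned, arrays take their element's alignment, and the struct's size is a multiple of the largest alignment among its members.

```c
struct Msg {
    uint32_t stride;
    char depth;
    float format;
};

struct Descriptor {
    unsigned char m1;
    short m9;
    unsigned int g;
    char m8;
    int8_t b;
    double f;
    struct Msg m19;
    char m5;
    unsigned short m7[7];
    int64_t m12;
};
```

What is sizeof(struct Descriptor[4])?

256

Msg: 0..4  stride  (4B, 4-aligned); 4..5  depth  (1B, 1-aligned); 5..8  -- padding (3B); 8..12  format  (4B, 4-aligned); sizeof = 12, alignof = 4
0..1  m1  (1B, 1-aligned)
1..2  -- padding (1B)
2..4  m9  (2B, 2-aligned)
4..8  g  (4B, 4-aligned)
8..9  m8  (1B, 1-aligned)
9..10  b  (1B, 1-aligned)
10..16  -- padding (6B)
16..24  f  (8B, 8-aligned)
24..36  m19  (12B, 4-aligned)
36..37  m5  (1B, 1-aligned)
37..38  -- padding (1B)
38..52  m7  (14B, 2-aligned)
52..56  -- padding (4B)
56..64  m12  (8B, 8-aligned)
sizeof = 64, alignof = 8
array of 4: 4 × 64 = 256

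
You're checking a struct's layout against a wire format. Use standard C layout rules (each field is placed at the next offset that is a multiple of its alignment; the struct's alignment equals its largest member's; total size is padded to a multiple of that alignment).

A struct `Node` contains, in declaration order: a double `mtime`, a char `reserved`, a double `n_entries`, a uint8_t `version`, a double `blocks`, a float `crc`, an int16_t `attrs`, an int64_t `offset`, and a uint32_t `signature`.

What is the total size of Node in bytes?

64 bytes

0..8  mtime  (8B, 8-aligned)
8..9  reserved  (1B, 1-aligned)
9..16  -- padding (7B)
16..24  n_entries  (8B, 8-aligned)
24..25  version  (1B, 1-aligned)
25..32  -- padding (7B)
32..40  blocks  (8B, 8-aligned)
40..44  crc  (4B, 4-aligned)
44..46  attrs  (2B, 2-aligned)
46..48  -- padding (2B)
48..56  offset  (8B, 8-aligned)
56..60  signature  (4B, 4-aligned)
60..64  -- tail padding (4B)
sizeof = 64, alignof = 8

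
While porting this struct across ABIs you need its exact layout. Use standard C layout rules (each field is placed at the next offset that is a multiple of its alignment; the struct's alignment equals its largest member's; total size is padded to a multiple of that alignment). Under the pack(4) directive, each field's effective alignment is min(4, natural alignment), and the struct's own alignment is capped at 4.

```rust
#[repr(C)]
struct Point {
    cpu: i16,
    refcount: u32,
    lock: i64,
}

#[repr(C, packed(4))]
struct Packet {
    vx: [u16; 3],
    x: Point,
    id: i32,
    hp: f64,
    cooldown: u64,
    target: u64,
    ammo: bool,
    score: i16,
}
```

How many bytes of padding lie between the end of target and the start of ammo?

0

Point: 0..2  cpu  (2B, 2-aligned); 2..4  -- padding (2B); 4..8  refcount  (4B, 4-aligned); 8..16  lock  (8B, 8-aligned); sizeof = 16, alignof = 8
0..6  vx  (6B, 2-aligned)
6..8  -- padding (2B)
8..24  x  (16B, 4-aligned)
24..28  id  (4B, 4-aligned)
28..36  hp  (8B, 4-aligned)
36..44  cooldown  (8B, 4-aligned)
44..52  target  (8B, 4-aligned)
52..53  ammo  (1B, 1-aligned)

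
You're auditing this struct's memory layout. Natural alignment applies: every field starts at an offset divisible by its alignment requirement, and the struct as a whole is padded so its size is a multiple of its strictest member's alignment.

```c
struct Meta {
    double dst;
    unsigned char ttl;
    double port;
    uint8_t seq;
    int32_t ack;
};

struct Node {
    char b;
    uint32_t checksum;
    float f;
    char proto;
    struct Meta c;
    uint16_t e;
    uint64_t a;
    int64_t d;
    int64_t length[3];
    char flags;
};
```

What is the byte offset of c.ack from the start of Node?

Meta: @0: dst [8B, align 8] → 8; @8: ttl [1B, align 1] → 9; +7 pad (align 8); @16: port [8B, align 8] → 24; @24: seq [1B, align 1] → 25; +3 pad (align 4); @28: ack [4B, align 4] → 32; size 32, align 8
@0: b [1B, align 1] → 1
+3 pad (align 4)
@4: checksum [4B, align 4] → 8
@8: f [4B, align 4] → 12
@12: proto [1B, align 1] → 13
+3 pad (align 8)
@16: c [32B, align 8] → 48
within Meta: ack at 28
16 + 28 = 44

44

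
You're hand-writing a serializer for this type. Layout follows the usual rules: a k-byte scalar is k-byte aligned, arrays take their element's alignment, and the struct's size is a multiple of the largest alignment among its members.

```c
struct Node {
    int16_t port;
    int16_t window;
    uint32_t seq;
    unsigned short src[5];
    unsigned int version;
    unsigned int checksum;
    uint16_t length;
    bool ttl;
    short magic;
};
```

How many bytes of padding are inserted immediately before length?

0

@0: port [2B, align 2] → 2
@2: window [2B, align 2] → 4
@4: seq [4B, align 4] → 8
@8: src [10B, align 2] → 18
+2 pad (align 4)
@20: version [4B, align 4] → 24
@24: checksum [4B, align 4] → 28
@28: length [2B, align 2] → 30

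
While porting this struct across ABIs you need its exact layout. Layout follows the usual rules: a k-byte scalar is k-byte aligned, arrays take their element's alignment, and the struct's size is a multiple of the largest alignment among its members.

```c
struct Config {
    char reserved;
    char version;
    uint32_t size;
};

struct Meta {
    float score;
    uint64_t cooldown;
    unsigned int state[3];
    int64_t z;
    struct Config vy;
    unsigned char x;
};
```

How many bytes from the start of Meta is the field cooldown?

8

Config: 0..1  reserved  (1B, 1-aligned); 1..2  version  (1B, 1-aligned); 2..4  -- padding (2B); 4..8  size  (4B, 4-aligned); sizeof = 8, alignof = 4
0..4  score  (4B, 4-aligned)
4..8  -- padding (4B)
8..16  cooldown  (8B, 8-aligned)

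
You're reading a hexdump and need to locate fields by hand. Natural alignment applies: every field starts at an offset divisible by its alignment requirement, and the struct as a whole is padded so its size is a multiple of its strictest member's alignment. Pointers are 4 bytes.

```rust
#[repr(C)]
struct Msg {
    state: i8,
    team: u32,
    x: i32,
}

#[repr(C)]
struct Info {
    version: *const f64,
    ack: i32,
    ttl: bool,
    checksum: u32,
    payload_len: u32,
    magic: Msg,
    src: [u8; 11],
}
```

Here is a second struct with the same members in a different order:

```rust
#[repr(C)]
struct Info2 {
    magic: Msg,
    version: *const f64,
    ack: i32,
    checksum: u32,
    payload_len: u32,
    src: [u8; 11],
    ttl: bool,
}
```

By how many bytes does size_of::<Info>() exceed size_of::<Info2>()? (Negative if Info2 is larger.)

Msg: 0..1  state  (1B, 1-aligned); 1..4  -- padding (3B); 4..8  team  (4B, 4-aligned); 8..12  x  (4B, 4-aligned); sizeof = 12, alignof = 4
0..4  version  (4B, 4-aligned)
4..8  ack  (4B, 4-aligned)
8..9  ttl  (1B, 1-aligned)
9..12  -- padding (3B)
12..16  checksum  (4B, 4-aligned)
16..20  payload_len  (4B, 4-aligned)
20..32  magic  (12B, 4-aligned)
32..43  src  (11B, 1-aligned)
43..44  -- tail padding (1B)
sizeof = 44, alignof = 4
— Info2 —
0..12  magic  (12B, 4-aligned)
12..16  version  (4B, 4-aligned)
16..20  ack  (4B, 4-aligned)
20..24  checksum  (4B, 4-aligned)
24..28  payload_len  (4B, 4-aligned)
28..39  src  (11B, 1-aligned)
39..40  ttl  (1B, 1-aligned)
sizeof = 40, alignof = 4
44 − 40 = 4

4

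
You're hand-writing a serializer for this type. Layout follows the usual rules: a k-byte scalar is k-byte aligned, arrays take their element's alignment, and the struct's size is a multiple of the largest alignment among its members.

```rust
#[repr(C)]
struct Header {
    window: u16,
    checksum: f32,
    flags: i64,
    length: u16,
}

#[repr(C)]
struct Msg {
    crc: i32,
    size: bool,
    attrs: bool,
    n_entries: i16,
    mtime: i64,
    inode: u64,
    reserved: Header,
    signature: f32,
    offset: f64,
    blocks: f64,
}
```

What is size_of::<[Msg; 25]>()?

1800

Header: @0: window [2B, align 2] → 2; +2 pad (align 4); @4: checksum [4B, align 4] → 8; @8: flags [8B, align 8] → 16; @16: length [2B, align 2] → 18; +6 tail pad (align 8); size 24, align 8
@0: crc [4B, align 4] → 4
@4: size [1B, align 1] → 5
@5: attrs [1B, align 1] → 6
@6: n_entries [2B, align 2] → 8
@8: mtime [8B, align 8] → 16
@16: inode [8B, align 8] → 24
@24: reserved [24B, align 8] → 48
@48: signature [4B, align 4] → 52
+4 pad (align 8)
@56: offset [8B, align 8] → 64
@64: blocks [8B, align 8] → 72
size 72, align 8
array of 25: 25 × 72 = 1800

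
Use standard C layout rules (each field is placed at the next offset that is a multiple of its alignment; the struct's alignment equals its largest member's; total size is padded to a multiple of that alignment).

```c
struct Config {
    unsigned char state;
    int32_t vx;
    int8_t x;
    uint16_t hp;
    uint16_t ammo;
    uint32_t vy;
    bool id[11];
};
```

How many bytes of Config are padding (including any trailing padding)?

0..1  state  (1B, 1-aligned)
1..4  -- padding (3B)
4..8  vx  (4B, 4-aligned)
8..9  x  (1B, 1-aligned)
9..10  -- padding (1B)
10..12  hp  (2B, 2-aligned)
12..14  ammo  (2B, 2-aligned)
14..16  -- padding (2B)
16..20  vy  (4B, 4-aligned)
20..31  id  (11B, 1-aligned)
31..32  -- tail padding (1B)
sizeof = 32, alignof = 4
data bytes 25, size 32 → padding 7

7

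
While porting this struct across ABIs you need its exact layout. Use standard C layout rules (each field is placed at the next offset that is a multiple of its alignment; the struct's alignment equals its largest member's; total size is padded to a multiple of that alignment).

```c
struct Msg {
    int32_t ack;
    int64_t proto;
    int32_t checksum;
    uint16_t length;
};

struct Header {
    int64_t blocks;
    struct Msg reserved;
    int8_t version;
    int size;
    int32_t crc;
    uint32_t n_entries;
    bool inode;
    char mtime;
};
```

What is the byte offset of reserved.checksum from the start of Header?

Msg: 0..4  ack  (4B, 4-aligned); 4..8  -- padding (4B); 8..16  proto  (8B, 8-aligned); 16..20  checksum  (4B, 4-aligned); 20..22  length  (2B, 2-aligned); 22..24  -- tail padding (2B); sizeof = 24, alignof = 8
0..8  blocks  (8B, 8-aligned)
8..32  reserved  (24B, 8-aligned)
within Msg: checksum at 16
8 + 16 = 24

24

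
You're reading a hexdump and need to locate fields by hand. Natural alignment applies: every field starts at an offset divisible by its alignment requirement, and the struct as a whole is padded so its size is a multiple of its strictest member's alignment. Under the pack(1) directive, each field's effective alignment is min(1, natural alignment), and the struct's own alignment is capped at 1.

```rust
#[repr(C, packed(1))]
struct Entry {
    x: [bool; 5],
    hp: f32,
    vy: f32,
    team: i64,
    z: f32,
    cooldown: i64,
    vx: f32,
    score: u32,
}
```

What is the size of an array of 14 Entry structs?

574

0..5  x  (5B, 1-aligned)
5..9  hp  (4B, 1-aligned)
9..13  vy  (4B, 1-aligned)
13..21  team  (8B, 1-aligned)
21..25  z  (4B, 1-aligned)
25..33  cooldown  (8B, 1-aligned)
33..37  vx  (4B, 1-aligned)
37..41  score  (4B, 1-aligned)
sizeof = 41, alignof = 1
array of 14: 14 × 41 = 574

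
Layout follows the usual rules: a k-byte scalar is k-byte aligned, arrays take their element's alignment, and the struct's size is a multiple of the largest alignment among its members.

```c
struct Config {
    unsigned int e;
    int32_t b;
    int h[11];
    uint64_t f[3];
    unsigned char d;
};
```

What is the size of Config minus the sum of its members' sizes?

e at 0 (size 4, align 4) → ends 4
b at 4 (size 4, align 4) → ends 8
h at 8 (size 44, align 4) → ends 52
pad 4 to align 8 for f
f at 56 (size 24, align 8) → ends 80
d at 80 (size 1, align 1) → ends 81
tail pad 7 to reach multiple of 8
total 88 bytes, alignment 8
data bytes 77, size 88 → padding 11

11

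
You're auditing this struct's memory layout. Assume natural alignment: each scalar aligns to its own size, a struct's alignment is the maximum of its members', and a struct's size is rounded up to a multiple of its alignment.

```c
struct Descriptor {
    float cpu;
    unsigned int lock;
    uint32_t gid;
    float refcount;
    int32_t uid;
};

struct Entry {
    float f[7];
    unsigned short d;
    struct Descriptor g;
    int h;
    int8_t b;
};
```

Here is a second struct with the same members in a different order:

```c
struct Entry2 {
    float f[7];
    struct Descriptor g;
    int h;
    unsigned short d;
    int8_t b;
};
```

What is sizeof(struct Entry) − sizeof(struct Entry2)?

4

Descriptor: cpu at 0 (size 4, align 4) → ends 4; lock at 4 (size 4, align 4) → ends 8; gid at 8 (size 4, align 4) → ends 12; refcount at 12 (size 4, align 4) → ends 16; uid at 16 (size 4, align 4) → ends 20; total 20 bytes, alignment 4
f at 0 (size 28, align 4) → ends 28
d at 28 (size 2, align 2) → ends 30
pad 2 to align 4 for g
g at 32 (size 20, align 4) → ends 52
h at 52 (size 4, align 4) → ends 56
b at 56 (size 1, align 1) → ends 57
tail pad 3 to reach multiple of 4
total 60 bytes, alignment 4
— Entry2 —
f at 0 (size 28, align 4) → ends 28
g at 28 (size 20, align 4) → ends 48
h at 48 (size 4, align 4) → ends 52
d at 52 (size 2, align 2) → ends 54
b at 54 (size 1, align 1) → ends 55
tail pad 1 to reach multiple of 4
total 56 bytes, alignment 4
60 − 56 = 4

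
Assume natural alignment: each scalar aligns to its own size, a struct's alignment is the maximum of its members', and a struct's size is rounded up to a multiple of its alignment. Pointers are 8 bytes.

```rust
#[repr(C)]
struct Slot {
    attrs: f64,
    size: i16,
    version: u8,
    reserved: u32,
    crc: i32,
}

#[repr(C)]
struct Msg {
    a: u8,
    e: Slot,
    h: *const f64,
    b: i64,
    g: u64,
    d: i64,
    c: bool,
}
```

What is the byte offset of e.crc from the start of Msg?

Slot: @0: attrs [8B, align 8] → 8; @8: size [2B, align 2] → 10; @10: version [1B, align 1] → 11; +1 pad (align 4); @12: reserved [4B, align 4] → 16; @16: crc [4B, align 4] → 20; +4 tail pad (align 8); size 24, align 8
@0: a [1B, align 1] → 1
+7 pad (align 8)
@8: e [24B, align 8] → 32
within Slot: crc at 16
8 + 16 = 24

24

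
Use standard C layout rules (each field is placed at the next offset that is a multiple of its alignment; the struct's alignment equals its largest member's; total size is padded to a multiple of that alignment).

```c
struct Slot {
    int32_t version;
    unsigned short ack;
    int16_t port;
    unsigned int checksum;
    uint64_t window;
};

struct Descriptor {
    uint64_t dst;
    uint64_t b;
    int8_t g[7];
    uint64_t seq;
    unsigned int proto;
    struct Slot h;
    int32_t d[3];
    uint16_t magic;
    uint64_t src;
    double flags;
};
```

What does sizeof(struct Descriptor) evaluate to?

96 bytes

Slot: 0..4  version  (4B, 4-aligned); 4..6  ack  (2B, 2-aligned); 6..8  port  (2B, 2-aligned); 8..12  checksum  (4B, 4-aligned); 12..16  -- padding (4B); 16..24  window  (8B, 8-aligned); sizeof = 24, alignof = 8
0..8  dst  (8B, 8-aligned)
8..16  b  (8B, 8-aligned)
16..23  g  (7B, 1-aligned)
23..24  -- padding (1B)
24..32  seq  (8B, 8-aligned)
32..36  proto  (4B, 4-aligned)
36..40  -- padding (4B)
40..64  h  (24B, 8-aligned)
64..76  d  (12B, 4-aligned)
76..78  magic  (2B, 2-aligned)
78..80  -- padding (2B)
80..88  src  (8B, 8-aligned)
88..96  flags  (8B, 8-aligned)
sizeof = 96, alignof = 8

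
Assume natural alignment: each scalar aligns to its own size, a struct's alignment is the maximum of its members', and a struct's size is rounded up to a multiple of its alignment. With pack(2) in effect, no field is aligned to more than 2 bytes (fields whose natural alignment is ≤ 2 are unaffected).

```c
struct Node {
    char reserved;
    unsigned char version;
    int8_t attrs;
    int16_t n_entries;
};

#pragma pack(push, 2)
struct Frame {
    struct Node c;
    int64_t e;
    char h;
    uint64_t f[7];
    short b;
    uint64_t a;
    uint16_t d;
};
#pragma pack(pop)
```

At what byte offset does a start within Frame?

Node: 0..1  reserved  (1B, 1-aligned); 1..2  version  (1B, 1-aligned); 2..3  attrs  (1B, 1-aligned); 3..4  -- padding (1B); 4..6  n_entries  (2B, 2-aligned); sizeof = 6, alignof = 2
0..6  c  (6B, 2-aligned)
6..14  e  (8B, 2-aligned)
14..15  h  (1B, 1-aligned)
15..16  -- padding (1B)
16..72  f  (56B, 2-aligned)
72..74  b  (2B, 2-aligned)
74..82  a  (8B, 2-aligned)

74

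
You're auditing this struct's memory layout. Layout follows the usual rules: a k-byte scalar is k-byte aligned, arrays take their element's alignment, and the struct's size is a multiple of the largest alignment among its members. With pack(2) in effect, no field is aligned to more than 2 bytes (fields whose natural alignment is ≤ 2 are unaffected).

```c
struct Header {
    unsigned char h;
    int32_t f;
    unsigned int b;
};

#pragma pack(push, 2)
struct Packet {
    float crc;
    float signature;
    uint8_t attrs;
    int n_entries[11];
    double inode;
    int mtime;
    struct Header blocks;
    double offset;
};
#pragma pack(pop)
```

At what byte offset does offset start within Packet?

78

Header: @0: h [1B, align 1] → 1; +3 pad (align 4); @4: f [4B, align 4] → 8; @8: b [4B, align 4] → 12; size 12, align 4
@0: crc [4B, align 2] → 4
@4: signature [4B, align 2] → 8
@8: attrs [1B, align 1] → 9
+1 pad (align 2)
@10: n_entries [44B, align 2] → 54
@54: inode [8B, align 2] → 62
@62: mtime [4B, align 2] → 66
@66: blocks [12B, align 2] → 78
@78: offset [8B, align 2] → 86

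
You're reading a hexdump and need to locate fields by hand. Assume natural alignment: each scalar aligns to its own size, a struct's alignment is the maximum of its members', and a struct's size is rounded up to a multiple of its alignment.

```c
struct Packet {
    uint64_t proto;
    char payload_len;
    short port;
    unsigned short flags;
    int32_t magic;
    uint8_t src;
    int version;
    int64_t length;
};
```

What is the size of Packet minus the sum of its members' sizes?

10

proto at 0 (size 8, align 8) → ends 8
payload_len at 8 (size 1, align 1) → ends 9
pad 1 to align 2 for port
port at 10 (size 2, align 2) → ends 12
flags at 12 (size 2, align 2) → ends 14
pad 2 to align 4 for magic
magic at 16 (size 4, align 4) → ends 20
src at 20 (size 1, align 1) → ends 21
pad 3 to align 4 for version
version at 24 (size 4, align 4) → ends 28
pad 4 to align 8 for length
length at 32 (size 8, align 8) → ends 40
total 40 bytes, alignment 8
data bytes 30, size 40 → padding 10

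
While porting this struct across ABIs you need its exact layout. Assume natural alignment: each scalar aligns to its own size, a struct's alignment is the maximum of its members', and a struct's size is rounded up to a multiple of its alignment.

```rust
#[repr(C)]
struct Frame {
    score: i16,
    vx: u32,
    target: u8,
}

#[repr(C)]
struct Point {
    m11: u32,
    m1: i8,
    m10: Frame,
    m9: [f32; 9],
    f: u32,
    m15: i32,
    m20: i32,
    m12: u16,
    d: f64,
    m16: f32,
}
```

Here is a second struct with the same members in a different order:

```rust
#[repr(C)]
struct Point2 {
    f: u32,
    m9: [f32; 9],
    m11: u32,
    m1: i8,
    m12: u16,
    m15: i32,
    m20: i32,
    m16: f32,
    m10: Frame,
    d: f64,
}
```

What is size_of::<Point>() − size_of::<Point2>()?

8

Frame: @0: score [2B, align 2] → 2; +2 pad (align 4); @4: vx [4B, align 4] → 8; @8: target [1B, align 1] → 9; +3 tail pad (align 4); size 12, align 4
@0: m11 [4B, align 4] → 4
@4: m1 [1B, align 1] → 5
+3 pad (align 4)
@8: m10 [12B, align 4] → 20
@20: m9 [36B, align 4] → 56
@56: f [4B, align 4] → 60
@60: m15 [4B, align 4] → 64
@64: m20 [4B, align 4] → 68
@68: m12 [2B, align 2] → 70
+2 pad (align 8)
@72: d [8B, align 8] → 80
@80: m16 [4B, align 4] → 84
+4 tail pad (align 8)
size 88, align 8
— Point2 —
@0: f [4B, align 4] → 4
@4: m9 [36B, align 4] → 40
@40: m11 [4B, align 4] → 44
@44: m1 [1B, align 1] → 45
+1 pad (align 2)
@46: m12 [2B, align 2] → 48
@48: m15 [4B, align 4] → 52
@52: m20 [4B, align 4] → 56
@56: m16 [4B, align 4] → 60
@60: m10 [12B, align 4] → 72
@72: d [8B, align 8] → 80
size 80, align 8
88 − 80 = 8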